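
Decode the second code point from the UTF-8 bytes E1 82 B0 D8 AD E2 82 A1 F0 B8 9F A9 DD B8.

U+062D

Offset 0: leading byte 0xE1 = 11100001 → 3-byte char #1 = E1 82 B0.
Offset 3: leading byte 0xD8 = 11011000 → 2-byte char #2 = D8 AD.
Leading byte 0xD8 = 11011000 matches 110xxxxx → 2-byte sequence.
Byte 1: 0xD8 = 11011000, payload 11000 (5 bits).
Byte 2: 0xAD = 10101101 (10xxxxxx ✓), payload 101101.
Concatenate: 11000101101 = 0x62D (11 bits → U+062D).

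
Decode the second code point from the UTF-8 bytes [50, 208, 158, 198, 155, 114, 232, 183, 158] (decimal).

U+041E

Offset 0: leading byte 0x32 = 00110010 → 1-byte char #1 = 32.
Offset 1: leading byte 0xD0 = 11010000 → 2-byte char #2 = D0 9E.
Leading byte 0xD0 = 11010000 matches 110xxxxx → 2-byte sequence.
Byte 1: 0xD0 = 11010000, payload 10000 (5 bits).
Byte 2: 0x9E = 10011110 (10xxxxxx ✓), payload 011110.
Concatenate: 10000011110 = 0x41E (11 bits → U+041E).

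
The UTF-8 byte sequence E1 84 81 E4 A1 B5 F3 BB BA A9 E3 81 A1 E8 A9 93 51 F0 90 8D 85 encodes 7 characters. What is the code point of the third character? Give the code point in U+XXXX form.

Offset 0: leading byte 0xE1 = 11100001 → 3-byte char #1 = E1 84 81.
Offset 3: leading byte 0xE4 = 11100100 → 3-byte char #2 = E4 A1 B5.
Offset 6: leading byte 0xF3 = 11110011 → 4-byte char #3 = F3 BB BA A9.
Leading byte 0xF3 = 11110011 matches 11110xxx → 4-byte sequence.
Byte 1: 0xF3 = 11110011, payload 011 (3 bits).
Byte 2: 0xBB = 10111011 (10xxxxxx ✓), payload 111011.
Byte 3: 0xBA = 10111010 (10xxxxxx ✓), payload 111010.
Byte 4: 0xA9 = 10101001 (10xxxxxx ✓), payload 101001.
Concatenate: 011111011111010101001 = 0xFBEA9 (21 bits → U+FBEA9).

U+FBEA9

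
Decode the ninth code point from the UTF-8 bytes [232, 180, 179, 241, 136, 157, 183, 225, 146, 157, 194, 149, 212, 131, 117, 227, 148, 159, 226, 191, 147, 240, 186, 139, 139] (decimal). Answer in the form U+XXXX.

U+3A2CB

Offset 0: leading byte 0xE8 = 11101000 → 3-byte char #1 = E8 B4 B3.
Offset 3: leading byte 0xF1 = 11110001 → 4-byte char #2 = F1 88 9D B7.
Offset 7: leading byte 0xE1 = 11100001 → 3-byte char #3 = E1 92 9D.
Offset 10: leading byte 0xC2 = 11000010 → 2-byte char #4 = C2 95.
Offset 12: leading byte 0xD4 = 11010100 → 2-byte char #5 = D4 83.
Offset 14: leading byte 0x75 = 01110101 → 1-byte char #6 = 75.
Offset 15: leading byte 0xE3 = 11100011 → 3-byte char #7 = E3 94 9F.
Offset 18: leading byte 0xE2 = 11100010 → 3-byte char #8 = E2 BF 93.
Offset 21: leading byte 0xF0 = 11110000 → 4-byte char #9 = F0 BA 8B 8B.
Leading byte 0xF0 = 11110000 matches 11110xxx → 4-byte sequence.
Byte 1: 0xF0 = 11110000, payload 000 (3 bits).
Byte 2: 0xBA = 10111010 (10xxxxxx ✓), payload 111010.
Byte 3: 0x8B = 10001011 (10xxxxxx ✓), payload 001011.
Byte 4: 0x8B = 10001011 (10xxxxxx ✓), payload 001011.
Concatenate: 000111010001011001011 = 0x3A2CB (21 bits → U+3A2CB).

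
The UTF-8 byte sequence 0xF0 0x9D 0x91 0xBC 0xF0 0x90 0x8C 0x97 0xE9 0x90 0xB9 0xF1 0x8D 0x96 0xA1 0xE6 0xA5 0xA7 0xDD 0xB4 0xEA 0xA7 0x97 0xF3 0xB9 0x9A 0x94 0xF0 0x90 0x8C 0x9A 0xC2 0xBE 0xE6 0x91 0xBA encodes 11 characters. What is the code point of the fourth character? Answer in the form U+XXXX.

U+4D5A1

Offset 0: leading byte 0xF0 = 11110000 → 4-byte char #1 = F0 9D 91 BC.
Offset 4: leading byte 0xF0 = 11110000 → 4-byte char #2 = F0 90 8C 97.
Offset 8: leading byte 0xE9 = 11101001 → 3-byte char #3 = E9 90 B9.
Offset 11: leading byte 0xF1 = 11110001 → 4-byte char #4 = F1 8D 96 A1.
Leading byte 0xF1 = 11110001 matches 11110xxx → 4-byte sequence.
Byte 1: 0xF1 = 11110001, payload 001 (3 bits).
Byte 2: 0x8D = 10001101 (10xxxxxx ✓), payload 001101.
Byte 3: 0x96 = 10010110 (10xxxxxx ✓), payload 010110.
Byte 4: 0xA1 = 10100001 (10xxxxxx ✓), payload 100001.
Concatenate: 001001101010110100001 = 0x4D5A1 (21 bits → U+4D5A1).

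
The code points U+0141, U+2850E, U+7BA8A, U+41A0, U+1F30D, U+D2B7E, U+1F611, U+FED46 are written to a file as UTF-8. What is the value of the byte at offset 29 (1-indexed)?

1-indexed offset 29 is 0-indexed offset 28.
U+0141 → 2-byte form C5 81 at offsets 0–1.
U+2850E → 4-byte form F0 A8 94 8E at offsets 2–5.
U+7BA8A → 4-byte form F1 BB AA 8A at offsets 6–9.
U+41A0 → 3-byte form E4 86 A0 at offsets 10–12.
U+1F30D → 4-byte form F0 9F 8C 8D at offsets 13–16.
U+D2B7E → 4-byte form F3 92 AD BE at offsets 17–20.
U+1F611 → 4-byte form F0 9F 98 91 at offsets 21–24.
U+FED46 → 4-byte form F3 BE B5 86 at offsets 25–28.
Offset 28 falls in char 8's range; it's byte 4 of F3 BE B5 86 = 0x86.

0x86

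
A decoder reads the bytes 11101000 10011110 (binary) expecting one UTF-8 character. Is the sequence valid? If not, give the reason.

Leading byte 0xE8 = 11101000 → 3-byte form, but only 2 bytes are present.

invalid (sequence truncated)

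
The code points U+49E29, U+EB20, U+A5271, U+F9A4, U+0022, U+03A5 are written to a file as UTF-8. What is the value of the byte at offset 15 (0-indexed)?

U+49E29 → 4-byte form F1 89 B8 A9 at offsets 0–3.
U+EB20 → 3-byte form EE AC A0 at offsets 4–6.
U+A5271 → 4-byte form F2 A5 89 B1 at offsets 7–10.
U+F9A4 → 3-byte form EF A6 A4 at offsets 11–13.
U+0022 → 1-byte form 22 at offsets 14–14.
U+03A5 → 2-byte form CE A5 at offsets 15–16.
Offset 15 falls in char 6's range; it's byte 1 of CE A5 = 0xCE.

0xCE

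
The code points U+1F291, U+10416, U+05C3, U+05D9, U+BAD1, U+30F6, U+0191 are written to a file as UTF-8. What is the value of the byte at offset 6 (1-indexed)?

1-indexed offset 6 is 0-indexed offset 5.
U+1F291 → 4-byte form F0 9F 8A 91 at offsets 0–3.
U+10416 → 4-byte form F0 90 90 96 at offsets 4–7.
Offset 5 falls in char 2's range; it's byte 2 of F0 90 90 96 = 0x90.

0x90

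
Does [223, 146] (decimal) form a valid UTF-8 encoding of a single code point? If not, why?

valid

Leading byte 0xDF = 11011111 → 2-byte form.
Continuation bytes 0x92=10010010 all match 10xxxxxx.
Decoded value 0x7D2 is ≥ 0x80 (shortest form) and not a surrogate.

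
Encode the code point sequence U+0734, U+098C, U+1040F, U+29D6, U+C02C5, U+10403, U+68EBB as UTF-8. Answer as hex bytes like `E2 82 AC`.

DC B4 E0 A6 8C F0 90 90 8F E2 A7 96 F3 80 8B 85 F0 90 90 83 F1 A8 BA BB

U+0734: 2-byte form → DC B4.
U+098C: 3-byte form → E0 A6 8C.
U+1040F: 4-byte form → F0 90 90 8F.
U+29D6: 3-byte form → E2 A7 96.
U+C02C5: 4-byte form → F3 80 8B 85.
U+10403: 4-byte form → F0 90 90 83.
U+68EBB: 4-byte form → F1 A8 BA BB.
Concatenated (24 bytes): DC B4 E0 A6 8C F0 90 90 8F E2 A7 96 F3 80 8B 85 F0 90 90 83 F1 A8 BA BB.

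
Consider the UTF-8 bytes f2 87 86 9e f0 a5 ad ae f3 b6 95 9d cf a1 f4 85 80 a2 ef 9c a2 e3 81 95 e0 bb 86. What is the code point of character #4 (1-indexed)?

Offset 0: leading byte 0xF2 = 11110010 → 4-byte char #1 = F2 87 86 9E.
Offset 4: leading byte 0xF0 = 11110000 → 4-byte char #2 = F0 A5 AD AE.
Offset 8: leading byte 0xF3 = 11110011 → 4-byte char #3 = F3 B6 95 9D.
Offset 12: leading byte 0xCF = 11001111 → 2-byte char #4 = CF A1.
Leading byte 0xCF = 11001111 matches 110xxxxx → 2-byte sequence.
Byte 1: 0xCF = 11001111, payload 01111 (5 bits).
Byte 2: 0xA1 = 10100001 (10xxxxxx ✓), payload 100001.
Concatenate: 01111100001 = 0x3E1 (11 bits → U+03E1).

U+03E1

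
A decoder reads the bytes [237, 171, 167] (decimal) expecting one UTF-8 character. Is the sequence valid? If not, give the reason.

invalid (encodes a surrogate (U+D800–U+DFFF))

Structurally a 3-byte sequence; payload = 0xDAE7.
But 0xDAE7 is in U+D800–U+DFFF, the surrogate range. Surrogates are not Unicode scalar values and are forbidden in UTF-8.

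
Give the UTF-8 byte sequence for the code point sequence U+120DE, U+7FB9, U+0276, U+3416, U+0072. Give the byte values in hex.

F0 92 83 9E E7 BE B9 C9 B6 E3 90 96 72

U+120DE: 4-byte form → F0 92 83 9E.
U+7FB9: 3-byte form → E7 BE B9.
U+0276: 2-byte form → C9 B6.
U+3416: 3-byte form → E3 90 96.
U+0072: 1-byte form → 72.
Concatenated (13 bytes): F0 92 83 9E E7 BE B9 C9 B6 E3 90 96 72.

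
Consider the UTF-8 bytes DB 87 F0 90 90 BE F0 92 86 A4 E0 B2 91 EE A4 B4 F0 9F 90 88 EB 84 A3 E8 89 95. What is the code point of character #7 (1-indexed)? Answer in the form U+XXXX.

U+B123

Offset 0: leading byte 0xDB = 11011011 → 2-byte char #1 = DB 87.
Offset 2: leading byte 0xF0 = 11110000 → 4-byte char #2 = F0 90 90 BE.
Offset 6: leading byte 0xF0 = 11110000 → 4-byte char #3 = F0 92 86 A4.
Offset 10: leading byte 0xE0 = 11100000 → 3-byte char #4 = E0 B2 91.
Offset 13: leading byte 0xEE = 11101110 → 3-byte char #5 = EE A4 B4.
Offset 16: leading byte 0xF0 = 11110000 → 4-byte char #6 = F0 9F 90 88.
Offset 20: leading byte 0xEB = 11101011 → 3-byte char #7 = EB 84 A3.
Leading byte 0xEB = 11101011 matches 1110xxxx → 3-byte sequence.
Byte 1: 0xEB = 11101011, payload 1011 (4 bits).
Byte 2: 0x84 = 10000100 (10xxxxxx ✓), payload 000100.
Byte 3: 0xA3 = 10100011 (10xxxxxx ✓), payload 100011.
Concatenate: 1011000100100011 = 0xB123 (16 bits → U+B123).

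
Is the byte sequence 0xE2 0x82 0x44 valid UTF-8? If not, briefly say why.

invalid (non-continuation byte where continuation expected)

Leading byte 0xE2 = 11100010 → 3-byte form.
Byte 3 is 0x44 = 01000100, which is not 10xxxxxx — expected a continuation byte.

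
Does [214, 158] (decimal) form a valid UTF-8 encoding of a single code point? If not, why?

valid

Leading byte 0xD6 = 11010110 → 2-byte form.
Continuation bytes 0x9E=10011110 all match 10xxxxxx.
Decoded value 0x59E is ≥ 0x80 (shortest form) and not a surrogate.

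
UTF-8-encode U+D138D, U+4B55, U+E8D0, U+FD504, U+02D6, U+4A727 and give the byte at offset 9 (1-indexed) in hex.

0xA3

1-indexed offset 9 is 0-indexed offset 8.
U+D138D → 4-byte form F3 91 8E 8D at offsets 0–3.
U+4B55 → 3-byte form E4 AD 95 at offsets 4–6.
U+E8D0 → 3-byte form EE A3 90 at offsets 7–9.
Offset 8 falls in char 3's range; it's byte 2 of EE A3 90 = 0xA3.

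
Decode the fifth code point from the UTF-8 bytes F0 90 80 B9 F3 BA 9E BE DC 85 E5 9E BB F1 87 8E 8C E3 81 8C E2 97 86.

U+4738C

Offset 0: leading byte 0xF0 = 11110000 → 4-byte char #1 = F0 90 80 B9.
Offset 4: leading byte 0xF3 = 11110011 → 4-byte char #2 = F3 BA 9E BE.
Offset 8: leading byte 0xDC = 11011100 → 2-byte char #3 = DC 85.
Offset 10: leading byte 0xE5 = 11100101 → 3-byte char #4 = E5 9E BB.
Offset 13: leading byte 0xF1 = 11110001 → 4-byte char #5 = F1 87 8E 8C.
Leading byte 0xF1 = 11110001 matches 11110xxx → 4-byte sequence.
Byte 1: 0xF1 = 11110001, payload 001 (3 bits).
Byte 2: 0x87 = 10000111 (10xxxxxx ✓), payload 000111.
Byte 3: 0x8E = 10001110 (10xxxxxx ✓), payload 001110.
Byte 4: 0x8C = 10001100 (10xxxxxx ✓), payload 001100.
Concatenate: 001000111001110001100 = 0x4738C (21 bits → U+4738C).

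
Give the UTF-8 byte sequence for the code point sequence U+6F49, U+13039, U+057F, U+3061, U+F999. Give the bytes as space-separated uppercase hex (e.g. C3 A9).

E6 BD 89 F0 93 80 B9 D5 BF E3 81 A1 EF A6 99

U+6F49: 3-byte form → E6 BD 89.
U+13039: 4-byte form → F0 93 80 B9.
U+057F: 2-byte form → D5 BF.
U+3061: 3-byte form → E3 81 A1.
U+F999: 3-byte form → EF A6 99.
Concatenated (15 bytes): E6 BD 89 F0 93 80 B9 D5 BF E3 81 A1 EF A6 99.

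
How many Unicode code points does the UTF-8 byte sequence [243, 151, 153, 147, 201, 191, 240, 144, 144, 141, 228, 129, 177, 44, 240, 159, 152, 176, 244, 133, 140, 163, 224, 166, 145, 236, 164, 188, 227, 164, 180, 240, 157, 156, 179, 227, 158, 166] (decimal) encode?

Byte at offset 0: 0xF3 = 11110011 → 4-byte char (#1). Advance 4.
Byte at offset 4: 0xC9 = 11001001 → 2-byte char (#2). Advance 2.
Byte at offset 6: 0xF0 = 11110000 → 4-byte char (#3). Advance 4.
Byte at offset 10: 0xE4 = 11100100 → 3-byte char (#4). Advance 3.
Byte at offset 13: 0x2C = 00101100 → 1-byte char (#5). Advance 1.
Byte at offset 14: 0xF0 = 11110000 → 4-byte char (#6). Advance 4.
Byte at offset 18: 0xF4 = 11110100 → 4-byte char (#7). Advance 4.
Byte at offset 22: 0xE0 = 11100000 → 3-byte char (#8). Advance 3.
Byte at offset 25: 0xEC = 11101100 → 3-byte char (#9). Advance 3.
Byte at offset 28: 0xE3 = 11100011 → 3-byte char (#10). Advance 3.
Byte at offset 31: 0xF0 = 11110000 → 4-byte char (#11). Advance 4.
Byte at offset 35: 0xE3 = 11100011 → 3-byte char (#12). Advance 3.
Reached end at offset 38 after 12 code points.

12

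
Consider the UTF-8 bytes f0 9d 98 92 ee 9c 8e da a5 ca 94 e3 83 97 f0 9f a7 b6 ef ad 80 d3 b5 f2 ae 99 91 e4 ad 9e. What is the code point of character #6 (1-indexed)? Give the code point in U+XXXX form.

Offset 0: leading byte 0xF0 = 11110000 → 4-byte char #1 = F0 9D 98 92.
Offset 4: leading byte 0xEE = 11101110 → 3-byte char #2 = EE 9C 8E.
Offset 7: leading byte 0xDA = 11011010 → 2-byte char #3 = DA A5.
Offset 9: leading byte 0xCA = 11001010 → 2-byte char #4 = CA 94.
Offset 11: leading byte 0xE3 = 11100011 → 3-byte char #5 = E3 83 97.
Offset 14: leading byte 0xF0 = 11110000 → 4-byte char #6 = F0 9F A7 B6.
Leading byte 0xF0 = 11110000 matches 11110xxx → 4-byte sequence.
Byte 1: 0xF0 = 11110000, payload 000 (3 bits).
Byte 2: 0x9F = 10011111 (10xxxxxx ✓), payload 011111.
Byte 3: 0xA7 = 10100111 (10xxxxxx ✓), payload 100111.
Byte 4: 0xB6 = 10110110 (10xxxxxx ✓), payload 110110.
Concatenate: 000011111100111110110 = 0x1F9F6 (21 bits → U+1F9F6).

U+1F9F6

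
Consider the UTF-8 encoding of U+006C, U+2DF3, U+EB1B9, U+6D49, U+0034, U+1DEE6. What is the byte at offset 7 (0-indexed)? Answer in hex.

0xB9

U+006C → 1-byte form 6C at offsets 0–0.
U+2DF3 → 3-byte form E2 B7 B3 at offsets 1–3.
U+EB1B9 → 4-byte form F3 AB 86 B9 at offsets 4–7.
Offset 7 falls in char 3's range; it's byte 4 of F3 AB 86 B9 = 0xB9.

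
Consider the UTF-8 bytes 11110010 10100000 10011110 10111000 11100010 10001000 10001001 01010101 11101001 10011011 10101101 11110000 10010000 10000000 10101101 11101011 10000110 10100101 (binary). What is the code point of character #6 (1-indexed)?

U+B1A5

Offset 0: leading byte 0xF2 = 11110010 → 4-byte char #1 = F2 A0 9E B8.
Offset 4: leading byte 0xE2 = 11100010 → 3-byte char #2 = E2 88 89.
Offset 7: leading byte 0x55 = 01010101 → 1-byte char #3 = 55.
Offset 8: leading byte 0xE9 = 11101001 → 3-byte char #4 = E9 9B AD.
Offset 11: leading byte 0xF0 = 11110000 → 4-byte char #5 = F0 90 80 AD.
Offset 15: leading byte 0xEB = 11101011 → 3-byte char #6 = EB 86 A5.
Leading byte 0xEB = 11101011 matches 1110xxxx → 3-byte sequence.
Byte 1: 0xEB = 11101011, payload 1011 (4 bits).
Byte 2: 0x86 = 10000110 (10xxxxxx ✓), payload 000110.
Byte 3: 0xA5 = 10100101 (10xxxxxx ✓), payload 100101.
Concatenate: 1011000110100101 = 0xB1A5 (16 bits → U+B1A5).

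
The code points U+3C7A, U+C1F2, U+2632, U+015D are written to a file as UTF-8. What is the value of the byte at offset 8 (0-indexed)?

U+3C7A → 3-byte form E3 B1 BA at offsets 0–2.
U+C1F2 → 3-byte form EC 87 B2 at offsets 3–5.
U+2632 → 3-byte form E2 98 B2 at offsets 6–8.
Offset 8 falls in char 3's range; it's byte 3 of E2 98 B2 = 0xB2.

0xB2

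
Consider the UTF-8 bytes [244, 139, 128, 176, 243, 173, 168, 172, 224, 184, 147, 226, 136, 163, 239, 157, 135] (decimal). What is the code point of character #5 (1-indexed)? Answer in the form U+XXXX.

U+F747

Offset 0: leading byte 0xF4 = 11110100 → 4-byte char #1 = F4 8B 80 B0.
Offset 4: leading byte 0xF3 = 11110011 → 4-byte char #2 = F3 AD A8 AC.
Offset 8: leading byte 0xE0 = 11100000 → 3-byte char #3 = E0 B8 93.
Offset 11: leading byte 0xE2 = 11100010 → 3-byte char #4 = E2 88 A3.
Offset 14: leading byte 0xEF = 11101111 → 3-byte char #5 = EF 9D 87.
Leading byte 0xEF = 11101111 matches 1110xxxx → 3-byte sequence.
Byte 1: 0xEF = 11101111, payload 1111 (4 bits).
Byte 2: 0x9D = 10011101 (10xxxxxx ✓), payload 011101.
Byte 3: 0x87 = 10000111 (10xxxxxx ✓), payload 000111.
Concatenate: 1111011101000111 = 0xF747 (16 bits → U+F747).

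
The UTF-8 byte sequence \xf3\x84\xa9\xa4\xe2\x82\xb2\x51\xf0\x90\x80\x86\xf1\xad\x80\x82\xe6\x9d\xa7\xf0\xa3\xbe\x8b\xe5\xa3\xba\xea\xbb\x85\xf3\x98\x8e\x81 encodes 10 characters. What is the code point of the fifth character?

U+6D002

Offset 0: leading byte 0xF3 = 11110011 → 4-byte char #1 = F3 84 A9 A4.
Offset 4: leading byte 0xE2 = 11100010 → 3-byte char #2 = E2 82 B2.
Offset 7: leading byte 0x51 = 01010001 → 1-byte char #3 = 51.
Offset 8: leading byte 0xF0 = 11110000 → 4-byte char #4 = F0 90 80 86.
Offset 12: leading byte 0xF1 = 11110001 → 4-byte char #5 = F1 AD 80 82.
Leading byte 0xF1 = 11110001 matches 11110xxx → 4-byte sequence.
Byte 1: 0xF1 = 11110001, payload 001 (3 bits).
Byte 2: 0xAD = 10101101 (10xxxxxx ✓), payload 101101.
Byte 3: 0x80 = 10000000 (10xxxxxx ✓), payload 000000.
Byte 4: 0x82 = 10000010 (10xxxxxx ✓), payload 000010.
Concatenate: 001101101000000000010 = 0x6D002 (21 bits → U+6D002).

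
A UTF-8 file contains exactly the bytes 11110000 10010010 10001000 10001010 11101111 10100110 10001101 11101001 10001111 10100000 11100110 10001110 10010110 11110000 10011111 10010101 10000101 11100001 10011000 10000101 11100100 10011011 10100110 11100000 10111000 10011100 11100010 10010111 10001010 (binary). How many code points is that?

9

Byte at offset 0: 0xF0 = 11110000 → 4-byte char (#1). Advance 4.
Byte at offset 4: 0xEF = 11101111 → 3-byte char (#2). Advance 3.
Byte at offset 7: 0xE9 = 11101001 → 3-byte char (#3). Advance 3.
Byte at offset 10: 0xE6 = 11100110 → 3-byte char (#4). Advance 3.
Byte at offset 13: 0xF0 = 11110000 → 4-byte char (#5). Advance 4.
Byte at offset 17: 0xE1 = 11100001 → 3-byte char (#6). Advance 3.
Byte at offset 20: 0xE4 = 11100100 → 3-byte char (#7). Advance 3.
Byte at offset 23: 0xE0 = 11100000 → 3-byte char (#8). Advance 3.
Byte at offset 26: 0xE2 = 11100010 → 3-byte char (#9). Advance 3.
Reached end at offset 29 after 9 code points.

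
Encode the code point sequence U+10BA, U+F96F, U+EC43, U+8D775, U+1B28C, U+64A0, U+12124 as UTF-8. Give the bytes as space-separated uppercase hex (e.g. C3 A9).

E1 82 BA EF A5 AF EE B1 83 F2 8D 9D B5 F0 9B 8A 8C E6 92 A0 F0 92 84 A4

U+10BA: 3-byte form → E1 82 BA.
U+F96F: 3-byte form → EF A5 AF.
U+EC43: 3-byte form → EE B1 83.
U+8D775: 4-byte form → F2 8D 9D B5.
U+1B28C: 4-byte form → F0 9B 8A 8C.
U+64A0: 3-byte form → E6 92 A0.
U+12124: 4-byte form → F0 92 84 A4.
Concatenated (24 bytes): E1 82 BA EF A5 AF EE B1 83 F2 8D 9D B5 F0 9B 8A 8C E6 92 A0 F0 92 84 A4.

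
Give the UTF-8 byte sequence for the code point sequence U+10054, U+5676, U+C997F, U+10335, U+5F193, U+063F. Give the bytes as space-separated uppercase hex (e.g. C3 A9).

F0 90 81 94 E5 99 B6 F3 89 A5 BF F0 90 8C B5 F1 9F 86 93 D8 BF

U+10054: 4-byte form → F0 90 81 94.
U+5676: 3-byte form → E5 99 B6.
U+C997F: 4-byte form → F3 89 A5 BF.
U+10335: 4-byte form → F0 90 8C B5.
U+5F193: 4-byte form → F1 9F 86 93.
U+063F: 2-byte form → D8 BF.
Concatenated (21 bytes): F0 90 81 94 E5 99 B6 F3 89 A5 BF F0 90 8C B5 F1 9F 86 93 D8 BF.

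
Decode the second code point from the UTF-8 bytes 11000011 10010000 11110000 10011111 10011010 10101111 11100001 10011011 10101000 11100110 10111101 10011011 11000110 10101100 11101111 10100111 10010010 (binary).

Offset 0: leading byte 0xC3 = 11000011 → 2-byte char #1 = C3 90.
Offset 2: leading byte 0xF0 = 11110000 → 4-byte char #2 = F0 9F 9A AF.
Leading byte 0xF0 = 11110000 matches 11110xxx → 4-byte sequence.
Byte 1: 0xF0 = 11110000, payload 000 (3 bits).
Byte 2: 0x9F = 10011111 (10xxxxxx ✓), payload 011111.
Byte 3: 0x9A = 10011010 (10xxxxxx ✓), payload 011010.
Byte 4: 0xAF = 10101111 (10xxxxxx ✓), payload 101111.
Concatenate: 000011111011010101111 = 0x1F6AF (21 bits → U+1F6AF).

U+1F6AF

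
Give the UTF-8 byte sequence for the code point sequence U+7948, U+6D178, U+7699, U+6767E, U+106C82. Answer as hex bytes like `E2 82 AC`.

E7 A5 88 F1 AD 85 B8 E7 9A 99 F1 A7 99 BE F4 86 B2 82

U+7948: 3-byte form → E7 A5 88.
U+6D178: 4-byte form → F1 AD 85 B8.
U+7699: 3-byte form → E7 9A 99.
U+6767E: 4-byte form → F1 A7 99 BE.
U+106C82: 4-byte form → F4 86 B2 82.
Concatenated (18 bytes): E7 A5 88 F1 AD 85 B8 E7 9A 99 F1 A7 99 BE F4 86 B2 82.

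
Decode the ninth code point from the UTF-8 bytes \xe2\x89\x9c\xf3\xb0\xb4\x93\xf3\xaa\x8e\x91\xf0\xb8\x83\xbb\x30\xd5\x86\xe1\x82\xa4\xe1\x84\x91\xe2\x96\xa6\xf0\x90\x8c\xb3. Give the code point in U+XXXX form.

Offset 0: leading byte 0xE2 = 11100010 → 3-byte char #1 = E2 89 9C.
Offset 3: leading byte 0xF3 = 11110011 → 4-byte char #2 = F3 B0 B4 93.
Offset 7: leading byte 0xF3 = 11110011 → 4-byte char #3 = F3 AA 8E 91.
Offset 11: leading byte 0xF0 = 11110000 → 4-byte char #4 = F0 B8 83 BB.
Offset 15: leading byte 0x30 = 00110000 → 1-byte char #5 = 30.
Offset 16: leading byte 0xD5 = 11010101 → 2-byte char #6 = D5 86.
Offset 18: leading byte 0xE1 = 11100001 → 3-byte char #7 = E1 82 A4.
Offset 21: leading byte 0xE1 = 11100001 → 3-byte char #8 = E1 84 91.
Offset 24: leading byte 0xE2 = 11100010 → 3-byte char #9 = E2 96 A6.
Leading byte 0xE2 = 11100010 matches 1110xxxx → 3-byte sequence.
Byte 1: 0xE2 = 11100010, payload 0010 (4 bits).
Byte 2: 0x96 = 10010110 (10xxxxxx ✓), payload 010110.
Byte 3: 0xA6 = 10100110 (10xxxxxx ✓), payload 100110.
Concatenate: 0010010110100110 = 0x25A6 (16 bits → U+25A6).

U+25A6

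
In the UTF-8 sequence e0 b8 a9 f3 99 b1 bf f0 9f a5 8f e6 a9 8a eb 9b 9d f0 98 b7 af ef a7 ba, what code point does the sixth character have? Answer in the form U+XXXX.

U+18DEF

Offset 0: leading byte 0xE0 = 11100000 → 3-byte char #1 = E0 B8 A9.
Offset 3: leading byte 0xF3 = 11110011 → 4-byte char #2 = F3 99 B1 BF.
Offset 7: leading byte 0xF0 = 11110000 → 4-byte char #3 = F0 9F A5 8F.
Offset 11: leading byte 0xE6 = 11100110 → 3-byte char #4 = E6 A9 8A.
Offset 14: leading byte 0xEB = 11101011 → 3-byte char #5 = EB 9B 9D.
Offset 17: leading byte 0xF0 = 11110000 → 4-byte char #6 = F0 98 B7 AF.
Leading byte 0xF0 = 11110000 matches 11110xxx → 4-byte sequence.
Byte 1: 0xF0 = 11110000, payload 000 (3 bits).
Byte 2: 0x98 = 10011000 (10xxxxxx ✓), payload 011000.
Byte 3: 0xB7 = 10110111 (10xxxxxx ✓), payload 110111.
Byte 4: 0xAF = 10101111 (10xxxxxx ✓), payload 101111.
Concatenate: 000011000110111101111 = 0x18DEF (21 bits → U+18DEF).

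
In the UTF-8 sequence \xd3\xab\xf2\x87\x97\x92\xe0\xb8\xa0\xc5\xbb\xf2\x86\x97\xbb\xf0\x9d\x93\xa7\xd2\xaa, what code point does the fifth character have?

U+865FB

Offset 0: leading byte 0xD3 = 11010011 → 2-byte char #1 = D3 AB.
Offset 2: leading byte 0xF2 = 11110010 → 4-byte char #2 = F2 87 97 92.
Offset 6: leading byte 0xE0 = 11100000 → 3-byte char #3 = E0 B8 A0.
Offset 9: leading byte 0xC5 = 11000101 → 2-byte char #4 = C5 BB.
Offset 11: leading byte 0xF2 = 11110010 → 4-byte char #5 = F2 86 97 BB.
Leading byte 0xF2 = 11110010 matches 11110xxx → 4-byte sequence.
Byte 1: 0xF2 = 11110010, payload 010 (3 bits).
Byte 2: 0x86 = 10000110 (10xxxxxx ✓), payload 000110.
Byte 3: 0x97 = 10010111 (10xxxxxx ✓), payload 010111.
Byte 4: 0xBB = 10111011 (10xxxxxx ✓), payload 111011.
Concatenate: 010000110010111111011 = 0x865FB (21 bits → U+865FB).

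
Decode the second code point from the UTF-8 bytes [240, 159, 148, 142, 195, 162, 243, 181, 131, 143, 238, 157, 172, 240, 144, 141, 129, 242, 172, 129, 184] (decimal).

Offset 0: leading byte 0xF0 = 11110000 → 4-byte char #1 = F0 9F 94 8E.
Offset 4: leading byte 0xC3 = 11000011 → 2-byte char #2 = C3 A2.
Leading byte 0xC3 = 11000011 matches 110xxxxx → 2-byte sequence.
Byte 1: 0xC3 = 11000011, payload 00011 (5 bits).
Byte 2: 0xA2 = 10100010 (10xxxxxx ✓), payload 100010.
Concatenate: 00011100010 = 0xE2 (11 bits → U+00E2).

U+00E2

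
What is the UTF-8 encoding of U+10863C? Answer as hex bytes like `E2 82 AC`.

F4 88 98 BC

U+10863C = 0x10863C = 1082940 decimal. In range U+10000–U+10FFFF → 4-byte form: 11110xxx 10xxxxxx 10xxxxxx 10xxxxxx.
Binary (21 bits): 100001000011000111100.
Split 3+6+6+6: 100 | 001000 | 011000 | 111100.
Byte 1: 11110100 = 0xF4.
Byte 2: 10001000 = 0x88.
Byte 3: 10011000 = 0x98.
Byte 4: 10111100 = 0xBC.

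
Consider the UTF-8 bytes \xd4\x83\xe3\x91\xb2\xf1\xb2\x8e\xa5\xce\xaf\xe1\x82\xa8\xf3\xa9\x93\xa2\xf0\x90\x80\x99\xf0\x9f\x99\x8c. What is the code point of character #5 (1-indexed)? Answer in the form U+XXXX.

Offset 0: leading byte 0xD4 = 11010100 → 2-byte char #1 = D4 83.
Offset 2: leading byte 0xE3 = 11100011 → 3-byte char #2 = E3 91 B2.
Offset 5: leading byte 0xF1 = 11110001 → 4-byte char #3 = F1 B2 8E A5.
Offset 9: leading byte 0xCE = 11001110 → 2-byte char #4 = CE AF.
Offset 11: leading byte 0xE1 = 11100001 → 3-byte char #5 = E1 82 A8.
Leading byte 0xE1 = 11100001 matches 1110xxxx → 3-byte sequence.
Byte 1: 0xE1 = 11100001, payload 0001 (4 bits).
Byte 2: 0x82 = 10000010 (10xxxxxx ✓), payload 000010.
Byte 3: 0xA8 = 10101000 (10xxxxxx ✓), payload 101000.
Concatenate: 0001000010101000 = 0x10A8 (16 bits → U+10A8).

U+10A8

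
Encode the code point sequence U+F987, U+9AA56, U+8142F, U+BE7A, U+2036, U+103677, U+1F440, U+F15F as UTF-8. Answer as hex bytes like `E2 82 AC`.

U+F987: 3-byte form → EF A6 87.
U+9AA56: 4-byte form → F2 9A A9 96.
U+8142F: 4-byte form → F2 81 90 AF.
U+BE7A: 3-byte form → EB B9 BA.
U+2036: 3-byte form → E2 80 B6.
U+103677: 4-byte form → F4 83 99 B7.
U+1F440: 4-byte form → F0 9F 91 80.
U+F15F: 3-byte form → EF 85 9F.
Concatenated (28 bytes): EF A6 87 F2 9A A9 96 F2 81 90 AF EB B9 BA E2 80 B6 F4 83 99 B7 F0 9F 91 80 EF 85 9F.

EF A6 87 F2 9A A9 96 F2 81 90 AF EB B9 BA E2 80 B6 F4 83 99 B7 F0 9F 91 80 EF 85 9F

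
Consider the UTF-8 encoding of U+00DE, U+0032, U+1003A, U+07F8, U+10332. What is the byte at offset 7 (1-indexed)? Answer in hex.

1-indexed offset 7 is 0-indexed offset 6.
U+00DE → 2-byte form C3 9E at offsets 0–1.
U+0032 → 1-byte form 32 at offsets 2–2.
U+1003A → 4-byte form F0 90 80 BA at offsets 3–6.
Offset 6 falls in char 3's range; it's byte 4 of F0 90 80 BA = 0xBA.

0xBA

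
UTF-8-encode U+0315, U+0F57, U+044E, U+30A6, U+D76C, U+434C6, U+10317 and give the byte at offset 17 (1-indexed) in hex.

0x86

1-indexed offset 17 is 0-indexed offset 16.
U+0315 → 2-byte form CC 95 at offsets 0–1.
U+0F57 → 3-byte form E0 BD 97 at offsets 2–4.
U+044E → 2-byte form D1 8E at offsets 5–6.
U+30A6 → 3-byte form E3 82 A6 at offsets 7–9.
U+D76C → 3-byte form ED 9D AC at offsets 10–12.
U+434C6 → 4-byte form F1 83 93 86 at offsets 13–16.
Offset 16 falls in char 6's range; it's byte 4 of F1 83 93 86 = 0x86.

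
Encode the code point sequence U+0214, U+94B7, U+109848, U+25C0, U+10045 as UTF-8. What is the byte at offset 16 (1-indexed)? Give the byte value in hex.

1-indexed offset 16 is 0-indexed offset 15.
U+0214 → 2-byte form C8 94 at offsets 0–1.
U+94B7 → 3-byte form E9 92 B7 at offsets 2–4.
U+109848 → 4-byte form F4 89 A1 88 at offsets 5–8.
U+25C0 → 3-byte form E2 97 80 at offsets 9–11.
U+10045 → 4-byte form F0 90 81 85 at offsets 12–15.
Offset 15 falls in char 5's range; it's byte 4 of F0 90 81 85 = 0x85.

0x85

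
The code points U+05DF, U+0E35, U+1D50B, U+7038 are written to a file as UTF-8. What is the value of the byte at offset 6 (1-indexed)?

0xF0

1-indexed offset 6 is 0-indexed offset 5.
U+05DF → 2-byte form D7 9F at offsets 0–1.
U+0E35 → 3-byte form E0 B8 B5 at offsets 2–4.
U+1D50B → 4-byte form F0 9D 94 8B at offsets 5–8.
Offset 5 falls in char 3's range; it's byte 1 of F0 9D 94 8B = 0xF0.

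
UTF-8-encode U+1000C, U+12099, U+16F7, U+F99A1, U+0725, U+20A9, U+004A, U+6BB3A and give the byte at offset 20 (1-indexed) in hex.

0xA9

1-indexed offset 20 is 0-indexed offset 19.
U+1000C → 4-byte form F0 90 80 8C at offsets 0–3.
U+12099 → 4-byte form F0 92 82 99 at offsets 4–7.
U+16F7 → 3-byte form E1 9B B7 at offsets 8–10.
U+F99A1 → 4-byte form F3 B9 A6 A1 at offsets 11–14.
U+0725 → 2-byte form DC A5 at offsets 15–16.
U+20A9 → 3-byte form E2 82 A9 at offsets 17–19.
Offset 19 falls in char 6's range; it's byte 3 of E2 82 A9 = 0xA9.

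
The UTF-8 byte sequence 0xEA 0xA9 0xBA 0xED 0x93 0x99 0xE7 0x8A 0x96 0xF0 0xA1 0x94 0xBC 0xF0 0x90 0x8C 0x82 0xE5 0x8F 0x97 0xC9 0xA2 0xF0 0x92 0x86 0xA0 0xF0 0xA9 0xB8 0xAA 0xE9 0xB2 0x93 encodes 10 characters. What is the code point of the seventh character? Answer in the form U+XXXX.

Offset 0: leading byte 0xEA = 11101010 → 3-byte char #1 = EA A9 BA.
Offset 3: leading byte 0xED = 11101101 → 3-byte char #2 = ED 93 99.
Offset 6: leading byte 0xE7 = 11100111 → 3-byte char #3 = E7 8A 96.
Offset 9: leading byte 0xF0 = 11110000 → 4-byte char #4 = F0 A1 94 BC.
Offset 13: leading byte 0xF0 = 11110000 → 4-byte char #5 = F0 90 8C 82.
Offset 17: leading byte 0xE5 = 11100101 → 3-byte char #6 = E5 8F 97.
Offset 20: leading byte 0xC9 = 11001001 → 2-byte char #7 = C9 A2.
Leading byte 0xC9 = 11001001 matches 110xxxxx → 2-byte sequence.
Byte 1: 0xC9 = 11001001, payload 01001 (5 bits).
Byte 2: 0xA2 = 10100010 (10xxxxxx ✓), payload 100010.
Concatenate: 01001100010 = 0x262 (11 bits → U+0262).

U+0262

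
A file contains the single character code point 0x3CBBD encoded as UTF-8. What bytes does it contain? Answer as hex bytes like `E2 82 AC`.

U+3CBBD = 0x3CBBD = 248765 decimal. In range U+10000–U+10FFFF → 4-byte form: 11110xxx 10xxxxxx 10xxxxxx 10xxxxxx.
Binary (21 bits): 000111100101110111101.
Split 3+6+6+6: 000 | 111100 | 101110 | 111101.
Byte 1: 11110000 = 0xF0.
Byte 2: 10111100 = 0xBC.
Byte 3: 10101110 = 0xAE.
Byte 4: 10111101 = 0xBD.

F0 BC AE BD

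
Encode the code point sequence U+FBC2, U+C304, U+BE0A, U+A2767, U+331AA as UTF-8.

U+FBC2: 3-byte form → EF AF 82.
U+C304: 3-byte form → EC 8C 84.
U+BE0A: 3-byte form → EB B8 8A.
U+A2767: 4-byte form → F2 A2 9D A7.
U+331AA: 4-byte form → F0 B3 86 AA.
Concatenated (17 bytes): EF AF 82 EC 8C 84 EB B8 8A F2 A2 9D A7 F0 B3 86 AA.

EF AF 82 EC 8C 84 EB B8 8A F2 A2 9D A7 F0 B3 86 AA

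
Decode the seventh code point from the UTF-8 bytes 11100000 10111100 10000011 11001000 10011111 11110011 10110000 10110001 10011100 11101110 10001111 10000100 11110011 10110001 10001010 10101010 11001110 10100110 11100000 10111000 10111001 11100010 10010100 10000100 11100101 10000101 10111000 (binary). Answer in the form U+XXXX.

U+0E39

Offset 0: leading byte 0xE0 = 11100000 → 3-byte char #1 = E0 BC 83.
Offset 3: leading byte 0xC8 = 11001000 → 2-byte char #2 = C8 9F.
Offset 5: leading byte 0xF3 = 11110011 → 4-byte char #3 = F3 B0 B1 9C.
Offset 9: leading byte 0xEE = 11101110 → 3-byte char #4 = EE 8F 84.
Offset 12: leading byte 0xF3 = 11110011 → 4-byte char #5 = F3 B1 8A AA.
Offset 16: leading byte 0xCE = 11001110 → 2-byte char #6 = CE A6.
Offset 18: leading byte 0xE0 = 11100000 → 3-byte char #7 = E0 B8 B9.
Leading byte 0xE0 = 11100000 matches 1110xxxx → 3-byte sequence.
Byte 1: 0xE0 = 11100000, payload 0000 (4 bits).
Byte 2: 0xB8 = 10111000 (10xxxxxx ✓), payload 111000.
Byte 3: 0xB9 = 10111001 (10xxxxxx ✓), payload 111001.
Concatenate: 0000111000111001 = 0xE39 (16 bits → U+0E39).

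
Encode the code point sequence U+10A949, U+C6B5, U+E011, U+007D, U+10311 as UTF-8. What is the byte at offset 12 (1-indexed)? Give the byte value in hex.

1-indexed offset 12 is 0-indexed offset 11.
U+10A949 → 4-byte form F4 8A A5 89 at offsets 0–3.
U+C6B5 → 3-byte form EC 9A B5 at offsets 4–6.
U+E011 → 3-byte form EE 80 91 at offsets 7–9.
U+007D → 1-byte form 7D at offsets 10–10.
U+10311 → 4-byte form F0 90 8C 91 at offsets 11–14.
Offset 11 falls in char 5's range; it's byte 1 of F0 90 8C 91 = 0xF0.

0xF0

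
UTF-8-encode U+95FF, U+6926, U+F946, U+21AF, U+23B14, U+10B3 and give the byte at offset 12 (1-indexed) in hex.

0xAF

1-indexed offset 12 is 0-indexed offset 11.
U+95FF → 3-byte form E9 97 BF at offsets 0–2.
U+6926 → 3-byte form E6 A4 A6 at offsets 3–5.
U+F946 → 3-byte form EF A5 86 at offsets 6–8.
U+21AF → 3-byte form E2 86 AF at offsets 9–11.
Offset 11 falls in char 4's range; it's byte 3 of E2 86 AF = 0xAF.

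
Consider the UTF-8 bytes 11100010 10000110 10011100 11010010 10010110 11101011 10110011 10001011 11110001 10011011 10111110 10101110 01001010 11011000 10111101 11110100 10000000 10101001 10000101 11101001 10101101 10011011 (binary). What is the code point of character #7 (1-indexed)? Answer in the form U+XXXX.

U+100A45

Offset 0: leading byte 0xE2 = 11100010 → 3-byte char #1 = E2 86 9C.
Offset 3: leading byte 0xD2 = 11010010 → 2-byte char #2 = D2 96.
Offset 5: leading byte 0xEB = 11101011 → 3-byte char #3 = EB B3 8B.
Offset 8: leading byte 0xF1 = 11110001 → 4-byte char #4 = F1 9B BE AE.
Offset 12: leading byte 0x4A = 01001010 → 1-byte char #5 = 4A.
Offset 13: leading byte 0xD8 = 11011000 → 2-byte char #6 = D8 BD.
Offset 15: leading byte 0xF4 = 11110100 → 4-byte char #7 = F4 80 A9 85.
Leading byte 0xF4 = 11110100 matches 11110xxx → 4-byte sequence.
Byte 1: 0xF4 = 11110100, payload 100 (3 bits).
Byte 2: 0x80 = 10000000 (10xxxxxx ✓), payload 000000.
Byte 3: 0xA9 = 10101001 (10xxxxxx ✓), payload 101001.
Byte 4: 0x85 = 10000101 (10xxxxxx ✓), payload 000101.
Concatenate: 100000000101001000101 = 0x100A45 (21 bits → U+100A45).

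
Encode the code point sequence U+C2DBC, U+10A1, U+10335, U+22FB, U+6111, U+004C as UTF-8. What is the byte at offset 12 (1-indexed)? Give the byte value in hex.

1-indexed offset 12 is 0-indexed offset 11.
U+C2DBC → 4-byte form F3 82 B6 BC at offsets 0–3.
U+10A1 → 3-byte form E1 82 A1 at offsets 4–6.
U+10335 → 4-byte form F0 90 8C B5 at offsets 7–10.
U+22FB → 3-byte form E2 8B BB at offsets 11–13.
Offset 11 falls in char 4's range; it's byte 1 of E2 8B BB = 0xE2.

0xE2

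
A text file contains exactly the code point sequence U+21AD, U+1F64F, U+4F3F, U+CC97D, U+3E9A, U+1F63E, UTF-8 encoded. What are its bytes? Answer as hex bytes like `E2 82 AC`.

U+21AD: 3-byte form → E2 86 AD.
U+1F64F: 4-byte form → F0 9F 99 8F.
U+4F3F: 3-byte form → E4 BC BF.
U+CC97D: 4-byte form → F3 8C A5 BD.
U+3E9A: 3-byte form → E3 BA 9A.
U+1F63E: 4-byte form → F0 9F 98 BE.
Concatenated (21 bytes): E2 86 AD F0 9F 99 8F E4 BC BF F3 8C A5 BD E3 BA 9A F0 9F 98 BE.

E2 86 AD F0 9F 99 8F E4 BC BF F3 8C A5 BD E3 BA 9A F0 9F 98 BE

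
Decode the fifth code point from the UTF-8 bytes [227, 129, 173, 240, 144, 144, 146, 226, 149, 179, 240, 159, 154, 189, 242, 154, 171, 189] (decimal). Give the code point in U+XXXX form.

Offset 0: leading byte 0xE3 = 11100011 → 3-byte char #1 = E3 81 AD.
Offset 3: leading byte 0xF0 = 11110000 → 4-byte char #2 = F0 90 90 92.
Offset 7: leading byte 0xE2 = 11100010 → 3-byte char #3 = E2 95 B3.
Offset 10: leading byte 0xF0 = 11110000 → 4-byte char #4 = F0 9F 9A BD.
Offset 14: leading byte 0xF2 = 11110010 → 4-byte char #5 = F2 9A AB BD.
Leading byte 0xF2 = 11110010 matches 11110xxx → 4-byte sequence.
Byte 1: 0xF2 = 11110010, payload 010 (3 bits).
Byte 2: 0x9A = 10011010 (10xxxxxx ✓), payload 011010.
Byte 3: 0xAB = 10101011 (10xxxxxx ✓), payload 101011.
Byte 4: 0xBD = 10111101 (10xxxxxx ✓), payload 111101.
Concatenate: 010011010101011111101 = 0x9AAFD (21 bits → U+9AAFD).

U+9AAFD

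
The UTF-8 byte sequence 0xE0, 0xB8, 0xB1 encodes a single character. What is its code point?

U+0E31

Leading byte 0xE0 = 11100000 matches 1110xxxx → 3-byte sequence.
Byte 1: 0xE0 = 11100000, payload 0000 (4 bits).
Byte 2: 0xB8 = 10111000 (10xxxxxx ✓), payload 111000.
Byte 3: 0xB1 = 10110001 (10xxxxxx ✓), payload 110001.
Concatenate: 0000111000110001 = 0xE31 (16 bits → U+0E31).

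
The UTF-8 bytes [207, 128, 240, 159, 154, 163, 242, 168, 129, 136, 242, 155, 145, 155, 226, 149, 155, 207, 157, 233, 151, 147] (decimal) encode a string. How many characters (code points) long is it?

7

Byte at offset 0: 0xCF = 11001111 → 2-byte char (#1). Advance 2.
Byte at offset 2: 0xF0 = 11110000 → 4-byte char (#2). Advance 4.
Byte at offset 6: 0xF2 = 11110010 → 4-byte char (#3). Advance 4.
Byte at offset 10: 0xF2 = 11110010 → 4-byte char (#4). Advance 4.
Byte at offset 14: 0xE2 = 11100010 → 3-byte char (#5). Advance 3.
Byte at offset 17: 0xCF = 11001111 → 2-byte char (#6). Advance 2.
Byte at offset 19: 0xE9 = 11101001 → 3-byte char (#7). Advance 3.
Reached end at offset 22 after 7 code points.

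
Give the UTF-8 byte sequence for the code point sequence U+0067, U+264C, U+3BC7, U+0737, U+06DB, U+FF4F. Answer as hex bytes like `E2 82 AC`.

U+0067: 1-byte form → 67.
U+264C: 3-byte form → E2 99 8C.
U+3BC7: 3-byte form → E3 AF 87.
U+0737: 2-byte form → DC B7.
U+06DB: 2-byte form → DB 9B.
U+FF4F: 3-byte form → EF BD 8F.
Concatenated (14 bytes): 67 E2 99 8C E3 AF 87 DC B7 DB 9B EF BD 8F.

67 E2 99 8C E3 AF 87 DC B7 DB 9B EF BD 8F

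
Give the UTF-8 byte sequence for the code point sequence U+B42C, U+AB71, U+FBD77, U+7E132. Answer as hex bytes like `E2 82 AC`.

EB 90 AC EA AD B1 F3 BB B5 B7 F1 BE 84 B2

U+B42C: 3-byte form → EB 90 AC.
U+AB71: 3-byte form → EA AD B1.
U+FBD77: 4-byte form → F3 BB B5 B7.
U+7E132: 4-byte form → F1 BE 84 B2.
Concatenated (14 bytes): EB 90 AC EA AD B1 F3 BB B5 B7 F1 BE 84 B2.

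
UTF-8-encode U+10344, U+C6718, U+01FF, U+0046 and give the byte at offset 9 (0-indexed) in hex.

0xBF

U+10344 → 4-byte form F0 90 8D 84 at offsets 0–3.
U+C6718 → 4-byte form F3 86 9C 98 at offsets 4–7.
U+01FF → 2-byte form C7 BF at offsets 8–9.
Offset 9 falls in char 3's range; it's byte 2 of C7 BF = 0xBF.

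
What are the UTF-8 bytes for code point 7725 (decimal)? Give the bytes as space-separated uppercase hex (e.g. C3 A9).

E1 B8 AD

U+1E2D = 0x1E2D = 7725 decimal. In range U+0800–U+FFFF → 3-byte form: 1110xxxx 10xxxxxx 10xxxxxx.
Binary (16 bits): 0001111000101101.
Split 4+6+6: 0001 | 111000 | 101101.
Byte 1: 11100001 = 0xE1.
Byte 2: 10111000 = 0xB8.
Byte 3: 10101101 = 0xAD.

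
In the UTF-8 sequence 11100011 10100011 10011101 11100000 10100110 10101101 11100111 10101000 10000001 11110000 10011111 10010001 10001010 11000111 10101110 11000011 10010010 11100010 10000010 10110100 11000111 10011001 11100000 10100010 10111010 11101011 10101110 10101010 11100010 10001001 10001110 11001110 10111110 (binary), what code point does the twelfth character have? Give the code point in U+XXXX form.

U+03BE

Offset 0: leading byte 0xE3 = 11100011 → 3-byte char #1 = E3 A3 9D.
Offset 3: leading byte 0xE0 = 11100000 → 3-byte char #2 = E0 A6 AD.
Offset 6: leading byte 0xE7 = 11100111 → 3-byte char #3 = E7 A8 81.
Offset 9: leading byte 0xF0 = 11110000 → 4-byte char #4 = F0 9F 91 8A.
Offset 13: leading byte 0xC7 = 11000111 → 2-byte char #5 = C7 AE.
Offset 15: leading byte 0xC3 = 11000011 → 2-byte char #6 = C3 92.
Offset 17: leading byte 0xE2 = 11100010 → 3-byte char #7 = E2 82 B4.
Offset 20: leading byte 0xC7 = 11000111 → 2-byte char #8 = C7 99.
Offset 22: leading byte 0xE0 = 11100000 → 3-byte char #9 = E0 A2 BA.
Offset 25: leading byte 0xEB = 11101011 → 3-byte char #10 = EB AE AA.
Offset 28: leading byte 0xE2 = 11100010 → 3-byte char #11 = E2 89 8E.
Offset 31: leading byte 0xCE = 11001110 → 2-byte char #12 = CE BE.
Leading byte 0xCE = 11001110 matches 110xxxxx → 2-byte sequence.
Byte 1: 0xCE = 11001110, payload 01110 (5 bits).
Byte 2: 0xBE = 10111110 (10xxxxxx ✓), payload 111110.
Concatenate: 01110111110 = 0x3BE (11 bits → U+03BE).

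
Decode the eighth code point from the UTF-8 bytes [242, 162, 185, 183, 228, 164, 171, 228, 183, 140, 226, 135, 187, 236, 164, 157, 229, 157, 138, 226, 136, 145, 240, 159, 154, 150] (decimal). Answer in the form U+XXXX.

U+1F696

Offset 0: leading byte 0xF2 = 11110010 → 4-byte char #1 = F2 A2 B9 B7.
Offset 4: leading byte 0xE4 = 11100100 → 3-byte char #2 = E4 A4 AB.
Offset 7: leading byte 0xE4 = 11100100 → 3-byte char #3 = E4 B7 8C.
Offset 10: leading byte 0xE2 = 11100010 → 3-byte char #4 = E2 87 BB.
Offset 13: leading byte 0xEC = 11101100 → 3-byte char #5 = EC A4 9D.
Offset 16: leading byte 0xE5 = 11100101 → 3-byte char #6 = E5 9D 8A.
Offset 19: leading byte 0xE2 = 11100010 → 3-byte char #7 = E2 88 91.
Offset 22: leading byte 0xF0 = 11110000 → 4-byte char #8 = F0 9F 9A 96.
Leading byte 0xF0 = 11110000 matches 11110xxx → 4-byte sequence.
Byte 1: 0xF0 = 11110000, payload 000 (3 bits).
Byte 2: 0x9F = 10011111 (10xxxxxx ✓), payload 011111.
Byte 3: 0x9A = 10011010 (10xxxxxx ✓), payload 011010.
Byte 4: 0x96 = 10010110 (10xxxxxx ✓), payload 010110.
Concatenate: 000011111011010010110 = 0x1F696 (21 bits → U+1F696).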